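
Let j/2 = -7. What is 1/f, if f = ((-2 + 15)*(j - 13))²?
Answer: 1/123201 ≈ 8.1168e-6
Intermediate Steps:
j = -14 (j = 2*(-7) = -14)
f = 123201 (f = ((-2 + 15)*(-14 - 13))² = (13*(-27))² = (-351)² = 123201)
1/f = 1/123201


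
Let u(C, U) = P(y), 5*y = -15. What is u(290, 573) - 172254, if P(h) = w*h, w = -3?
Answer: -172245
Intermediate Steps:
y = -3 (y = (⅕)*(-15) = -3)
P(h) = -3*h
u(C, U) = 9 (u(C, U) = -3*(-3) = 9)
u(290, 573) - 172254 = 9 - 172254 = -172245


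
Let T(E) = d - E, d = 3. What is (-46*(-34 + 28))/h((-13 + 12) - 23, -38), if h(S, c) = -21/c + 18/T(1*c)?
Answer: 143336/515 ≈ 278.32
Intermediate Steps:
T(E) = 3 - E
h(S, c) = -21/c + 18/(3 - c)
(-46*(-34 + 28))/h((-13 + 12) - 23, -38) = (-46*(-34 + 28))/((3*(21 - 13*(-38))/(-38*(-3 - 38)))) = (-46*(-6))/((3*(-1/38)*(21 + 494)/(-41))) = 276/((3*(-1/38)*(-1/41)*515)) = 276/(1545/1558) = 276*(1558/1545) = 143336/515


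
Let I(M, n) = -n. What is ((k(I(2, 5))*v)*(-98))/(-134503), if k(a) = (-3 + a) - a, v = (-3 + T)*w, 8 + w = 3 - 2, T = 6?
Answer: 6174/134503 ≈ 0.045902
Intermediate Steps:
w = -7 (w = -8 + (3 - 2) = -8 + 1 = -7)
v = -21 (v = (-3 + 6)*(-7) = 3*(-7) = -21)
k(a) = -3
((k(I(2, 5))*v)*(-98))/(-134503) = (-3*(-21)*(-98))/(-134503) = (63*(-98))*(-1/134503) = -6174*(-1/134503) = 6174/134503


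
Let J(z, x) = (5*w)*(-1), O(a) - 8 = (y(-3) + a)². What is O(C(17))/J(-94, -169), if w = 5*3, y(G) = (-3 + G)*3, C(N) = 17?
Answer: -3/25 ≈ -0.12000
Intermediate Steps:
y(G) = -9 + 3*G
O(a) = 8 + (-18 + a)² (O(a) = 8 + ((-9 + 3*(-3)) + a)² = 8 + ((-9 - 9) + a)² = 8 + (-18 + a)²)
w = 15
J(z, x) = -75 (J(z, x) = (5*15)*(-1) = 75*(-1) = -75)
O(C(17))/J(-94, -169) = (8 + (-18 + 17)²)/(-75) = (8 + (-1)²)*(-1/75) = (8 + 1)*(-1/75) = 9*(-1/75) = -3/25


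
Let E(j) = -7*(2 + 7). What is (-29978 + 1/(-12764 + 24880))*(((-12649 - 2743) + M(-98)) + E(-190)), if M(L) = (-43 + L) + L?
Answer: 2850135918609/6058 ≈ 4.7047e+8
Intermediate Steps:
E(j) = -63 (E(j) = -7*9 = -63)
M(L) = -43 + 2*L
(-29978 + 1/(-12764 + 24880))*(((-12649 - 2743) + M(-98)) + E(-190)) = (-29978 + 1/(-12764 + 24880))*(((-12649 - 2743) + (-43 + 2*(-98))) - 63) = (-29978 + 1/12116)*((-15392 + (-43 - 196)) - 63) = (-29978 + 1/12116)*((-15392 - 239) - 63) = -363213447*(-15631 - 63)/12116 = -363213447/12116*(-15694) = 2850135918609/6058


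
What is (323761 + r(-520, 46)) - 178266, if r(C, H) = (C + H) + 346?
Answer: 145367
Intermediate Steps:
r(C, H) = 346 + C + H
(323761 + r(-520, 46)) - 178266 = (323761 + (346 - 520 + 46)) - 178266 = (323761 - 128) - 178266 = 323633 - 178266 = 145367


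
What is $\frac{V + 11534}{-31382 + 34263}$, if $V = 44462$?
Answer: $\frac{55996}{2881} \approx 19.436$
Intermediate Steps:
$\frac{V + 11534}{-31382 + 34263} = \frac{44462 + 11534}{-31382 + 34263} = \frac{55996}{2881}$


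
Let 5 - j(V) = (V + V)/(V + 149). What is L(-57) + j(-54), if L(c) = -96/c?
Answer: 743/95 ≈ 7.8211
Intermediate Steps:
j(V) = 5 - 2*V/(149 + V) (j(V) = 5 - (V + V)/(V + 149) = 5 - 2*V/(149 + V))
L(-57) + j(-54) = -96/(-57) + (745 + 3*(-54))/(149 - 54) = -96*(-1/57) + (745 - 162)/95 = 32/19 + (1/95)*583 = 32/19 + 583/95 = 743/95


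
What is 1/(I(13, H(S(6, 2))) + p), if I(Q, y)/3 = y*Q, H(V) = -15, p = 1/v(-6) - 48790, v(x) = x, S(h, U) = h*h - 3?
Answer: -6/296251 ≈ -2.0253e-5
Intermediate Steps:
S(h, U) = -3 + h² (S(h, U) = h² - 3 = -3 + h²)
p = -292741/6 (p = 1/(-6) - 48790 = -⅙ - 48790 = -292741/6 ≈ -48790.)
I(Q, y) = 3*Q*y (I(Q, y) = 3*(y*Q) = 3*(Q*y) = 3*Q*y)
1/(I(13, H(S(6, 2))) + p) = 1/(3*13*(-15) - 292741/6) = 1/(-585 - 292741/6) = 1/(-296251/6) = -6/296251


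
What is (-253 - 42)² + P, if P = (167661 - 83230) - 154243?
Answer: 17213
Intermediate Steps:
P = -69812 (P = 84431 - 154243 = -69812)
(-253 - 42)² + P = (-253 - 42)² - 69812 = (-295)² - 69812 = 87025 - 69812 = 17213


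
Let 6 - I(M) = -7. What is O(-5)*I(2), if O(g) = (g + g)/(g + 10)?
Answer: -26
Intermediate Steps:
I(M) = 13 (I(M) = 6 - 1*(-7) = 6 + 7 = 13)
O(g) = 2*g/(10 + g) (O(g) = (2*g)/(10 + g) = 2*g/(10 + g))
O(-5)*I(2) = (2*(-5)/(10 - 5))*13 = (2*(-5)/5)*13 = (2*(-5)*(⅕))*13 = -2*13 = -26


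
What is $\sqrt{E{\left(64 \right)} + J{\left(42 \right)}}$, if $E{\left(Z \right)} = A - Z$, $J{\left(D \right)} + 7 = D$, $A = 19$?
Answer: $i \sqrt{10} \approx 3.1623 i$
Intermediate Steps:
$J{\left(D \right)} = -7 + D$
$E{\left(Z \right)} = 19 - Z$
$\sqrt{E{\left(64 \right)} + J{\left(42 \right)}} = \sqrt{\left(19 - 64\right) + \left(-7 + 42\right)} = \sqrt{\left(19 - 64\right) + 35} = \sqrt{-45 + 35} = \sqrt{-10} = i \sqrt{10}$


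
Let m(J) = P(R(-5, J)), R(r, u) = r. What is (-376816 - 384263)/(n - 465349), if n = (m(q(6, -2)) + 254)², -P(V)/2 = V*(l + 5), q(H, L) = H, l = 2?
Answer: 761079/360373 ≈ 2.1119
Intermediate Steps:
P(V) = -14*V (P(V) = -2*V*(2 + 5) = -2*V*7 = -14*V)
m(J) = 70 (m(J) = -14*(-5) = 70)
n = 104976 (n = (70 + 254)² = 324² = 104976)
(-376816 - 384263)/(n - 465349) = (-376816 - 384263)/(104976 - 465349) = -761079/(-360373) = -761079*(-1/360373) = 761079/360373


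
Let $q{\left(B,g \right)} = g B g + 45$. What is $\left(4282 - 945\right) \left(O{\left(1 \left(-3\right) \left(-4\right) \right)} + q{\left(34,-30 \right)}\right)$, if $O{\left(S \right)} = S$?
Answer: $102302409$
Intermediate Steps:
$q{\left(B,g \right)} = 45 + B g^{2}$ ($q{\left(B,g \right)} = B g g + 45 = B g^{2} + 45 = 45 + B g^{2}$)
$\left(4282 - 945\right) \left(O{\left(1 \left(-3\right) \left(-4\right) \right)} + q{\left(34,-30 \right)}\right) = \left(4282 - 945\right) \left(1 \left(-3\right) \left(-4\right) + \left(45 + 34 \left(-30\right)^{2}\right)\right) = 3337 \left(\left(-3\right) \left(-4\right) + \left(45 + 34 \cdot 900\right)\right) = 3337 \left(12 + \left(45 + 30600\right)\right) = 3337 \left(12 + 30645\right) = 3337 \cdot 30657 = 102302409$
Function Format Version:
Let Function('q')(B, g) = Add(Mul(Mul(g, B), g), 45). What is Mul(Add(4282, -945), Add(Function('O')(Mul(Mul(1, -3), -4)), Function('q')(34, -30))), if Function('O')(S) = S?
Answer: 102302409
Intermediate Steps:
Function('q')(B, g) = Add(45, Mul(B, Pow(g, 2))) (Function('q')(B, g) = Add(Mul(Mul(B, g), g), 45) = Add(Mul(B, Pow(g, 2)), 45) = Add(45, Mul(B, Pow(g, 2))))
Mul(Add(4282, -945), Add(Function('O')(Mul(Mul(1, -3), -4)), Function('q')(34, -30))) = Mul(Add(4282, -945), Add(Mul(Mul(1, -3), -4), Add(45, Mul(34, Pow(-30, 2))))) = Mul(3337, Add(Mul(-3, -4), Add(45, Mul(34, 900)))) = Mul(3337, Add(12, Add(45, 30600))) = Mul(3337, Add(12, 30645)) = Mul(3337, 30657) = 102302409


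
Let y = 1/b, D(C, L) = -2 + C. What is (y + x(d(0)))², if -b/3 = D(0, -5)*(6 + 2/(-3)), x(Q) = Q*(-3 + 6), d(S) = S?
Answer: 1/1024 ≈ 0.00097656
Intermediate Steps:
x(Q) = 3*Q (x(Q) = Q*3 = 3*Q)
b = 32 (b = -3*(-2 + 0)*(6 + 2/(-3)) = -(-6)*(6 + 2*(-⅓)) = -(-6)*(6 - ⅔) = -(-6)*16/3 = -3*(-32/3) = 32)
y = 1/32 ≈ 0.031250
(y + x(d(0)))² = (1/32 + 3*0)² = (1/32 + 0)² = (1/32)² = 1/1024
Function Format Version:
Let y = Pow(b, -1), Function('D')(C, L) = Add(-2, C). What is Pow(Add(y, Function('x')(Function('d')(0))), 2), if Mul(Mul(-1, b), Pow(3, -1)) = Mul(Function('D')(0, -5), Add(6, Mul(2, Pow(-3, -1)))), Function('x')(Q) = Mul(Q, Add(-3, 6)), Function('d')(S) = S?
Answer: Rational(1, 1024) ≈ 0.00097656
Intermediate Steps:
Function('x')(Q) = Mul(3, Q) (Function('x')(Q) = Mul(Q, 3) = Mul(3, Q))
b = 32 (b = Mul(-3, Mul(Add(-2, 0), Add(6, Mul(2, Pow(-3, -1))))) = Mul(-3, Mul(-2, Add(6, Mul(2, Rational(-1, 3))))) = Mul(-3, Mul(-2, Add(6, Rational(-2, 3)))) = Mul(-3, Mul(-2, Rational(16, 3))) = Mul(-3, Rational(-32, 3)) = 32)
y = Rational(1, 32) (y = Pow(32, -1) = Rational(1, 32) ≈ 0.031250)
Pow(Add(y, Function('x')(Function('d')(0))), 2) = Pow(Add(Rational(1, 32), Mul(3, 0)), 2) = Pow(Add(Rational(1, 32), 0), 2) = Pow(Rational(1, 32), 2) = Rational(1, 1024)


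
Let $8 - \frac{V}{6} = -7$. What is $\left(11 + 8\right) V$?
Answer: $1710$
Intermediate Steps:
$V = 90$ ($V = 48 - -42 = 48 + 42 = 90$)
$\left(11 + 8\right) V = \left(11 + 8\right) 90 = 19 \cdot 90 = 1710$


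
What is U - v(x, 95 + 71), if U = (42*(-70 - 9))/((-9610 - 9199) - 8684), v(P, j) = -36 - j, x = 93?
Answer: 5556904/27493 ≈ 202.12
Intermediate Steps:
U = 3318/27493 (U = (42*(-79))/(-18809 - 8684) = -3318/(-27493) = -3318*(-1/27493) = 3318/27493 ≈ 0.12069)
U - v(x, 95 + 71) = 3318/27493 - (-36 - (95 + 71)) = 3318/27493 - (-36 - 1*166) = 3318/27493 - (-36 - 166) = 3318/27493 - 1*(-202) = 3318/27493 + 202 = 5556904/27493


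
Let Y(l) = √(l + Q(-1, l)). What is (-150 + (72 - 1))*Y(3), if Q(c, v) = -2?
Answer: -79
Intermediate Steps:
Y(l) = √(-2 + l) (Y(l) = √(l - 2) = √(-2 + l))
(-150 + (72 - 1))*Y(3) = (-150 + (72 - 1))*√(-2 + 3) = (-150 + 71)*√1 = -79*1 = -79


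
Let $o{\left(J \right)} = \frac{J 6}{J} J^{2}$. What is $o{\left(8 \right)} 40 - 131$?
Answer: $15229$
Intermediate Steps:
$o{\left(J \right)} = 6 J^{2}$ ($o{\left(J \right)} = \frac{6 J}{J} J^{2} = 6 J^{2}$)
$o{\left(8 \right)} 40 - 131 = 6 \cdot 8^{2} \cdot 40 - 131 = 6 \cdot 64 \cdot 40 - 131 = 384 \cdot 40 - 131 = 15360 - 131 = 15229$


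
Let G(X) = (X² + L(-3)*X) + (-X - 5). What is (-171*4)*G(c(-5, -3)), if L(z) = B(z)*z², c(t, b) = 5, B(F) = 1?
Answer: -41040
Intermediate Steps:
L(z) = z² (L(z) = 1*z² = z²)
G(X) = -5 + X² + 8*X (G(X) = (X² + (-3)²*X) + (-X - 5) = (X² + 9*X) + (-5 - X) = -5 + X² + 8*X)
(-171*4)*G(c(-5, -3)) = (-171*4)*(-5 + 5² + 8*5) = -684*(-5 + 25 + 40) = -684*60 = -41040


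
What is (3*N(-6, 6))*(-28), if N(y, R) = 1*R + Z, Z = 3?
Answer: -756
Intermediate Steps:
N(y, R) = 3 + R (N(y, R) = 1*R + 3 = R + 3 = 3 + R)
(3*N(-6, 6))*(-28) = (3*(3 + 6))*(-28) = (3*9)*(-28) = 27*(-28) = -756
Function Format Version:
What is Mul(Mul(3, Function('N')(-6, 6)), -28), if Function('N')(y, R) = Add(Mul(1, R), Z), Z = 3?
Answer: -756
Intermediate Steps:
Function('N')(y, R) = Add(3, R) (Function('N')(y, R) = Add(Mul(1, R), 3) = Add(R, 3) = Add(3, R))
Mul(Mul(3, Function('N')(-6, 6)), -28) = Mul(Mul(3, Add(3, 6)), -28) = Mul(Mul(3, 9), -28) = Mul(27, -28) = -756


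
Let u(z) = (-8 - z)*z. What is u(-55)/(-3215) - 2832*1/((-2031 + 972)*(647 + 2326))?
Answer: 543182465/674808567 ≈ 0.80494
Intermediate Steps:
u(z) = z*(-8 - z)
u(-55)/(-3215) - 2832*1/((-2031 + 972)*(647 + 2326)) = -1*(-55)*(8 - 55)/(-3215) - 2832*1/((-2031 + 972)*(647 + 2326)) = -1*(-55)*(-47)*(-1/3215) - 2832/(2973*(-1059)) = -2585*(-1/3215) - 2832/(-3148407) = 517/643 - 2832*(-1/3148407) = 517/643 + 944/1049469 = 543182465/674808567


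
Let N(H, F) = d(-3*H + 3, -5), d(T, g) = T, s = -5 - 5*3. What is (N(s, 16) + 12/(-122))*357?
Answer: 1369809/61 ≈ 22456.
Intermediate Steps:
s = -20 (s = -5 - 15 = -20)
N(H, F) = 3 - 3*H (N(H, F) = -3*H + 3 = 3 - 3*H)
(N(s, 16) + 12/(-122))*357 = ((3 - 3*(-20)) + 12/(-122))*357 = ((3 + 60) + 12*(-1/122))*357 = (63 - 6/61)*357 = (3837/61)*357 = 1369809/61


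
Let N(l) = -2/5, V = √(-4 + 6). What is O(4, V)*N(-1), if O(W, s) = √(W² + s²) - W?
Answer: 8/5 - 6*√2/5 ≈ -0.097056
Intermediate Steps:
V = √2 ≈ 1.4142
N(l) = -⅖ (N(l) = -2*⅕ = -⅖)
O(4, V)*N(-1) = (√(4² + (√2)²) - 1*4)*(-⅖) = (√(16 + 2) - 4)*(-⅖) = (√18 - 4)*(-⅖) = (3*√2 - 4)*(-⅖) = (-4 + 3*√2)*(-⅖) = 8/5 - 6*√2/5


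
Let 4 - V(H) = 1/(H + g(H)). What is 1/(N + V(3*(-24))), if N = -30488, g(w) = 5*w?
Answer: -432/13169087 ≈ -3.2804e-5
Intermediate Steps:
V(H) = 4 - 1/(6*H) (V(H) = 4 - 1/(H + 5*H) = 4 - 1/(6*H))
1/(N + V(3*(-24))) = 1/(-30488 + (4 - 1/(6*(3*(-24))))) = 1/(-30488 + (4 - 1/6/(-72))) = 1/(-30488 + (4 - 1/6*(-1/72))) = 1/(-30488 + (4 + 1/432)) = 1/(-30488 + 1729/432) = 1/(-13169087/432) = -432/13169087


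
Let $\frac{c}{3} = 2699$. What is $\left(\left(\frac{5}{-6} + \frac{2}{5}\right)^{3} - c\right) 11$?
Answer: $- \frac{2404833167}{27000} \approx -89068.0$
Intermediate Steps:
$c = 8097$ ($c = 3 \cdot 2699 = 8097$)
$\left(\left(\frac{5}{-6} + \frac{2}{5}\right)^{3} - c\right) 11 = \left(\left(\frac{5}{-6} + \frac{2}{5}\right)^{3} - 8097\right) 11 = \left(\left(5 \left(- \frac{1}{6}\right) + 2 \cdot \frac{1}{5}\right)^{3} - 8097\right) 11 = \left(\left(- \frac{5}{6} + \frac{2}{5}\right)^{3} - 8097\right) 11 = \left(\left(- \frac{13}{30}\right)^{3} - 8097\right) 11 = \left(- \frac{2197}{27000} - 8097\right) 11 = \left(- \frac{218621197}{27000}\right) 11 = - \frac{2404833167}{27000}$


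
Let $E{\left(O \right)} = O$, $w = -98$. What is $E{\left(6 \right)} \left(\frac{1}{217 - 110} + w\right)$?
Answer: $- \frac{62910}{107} \approx -587.94$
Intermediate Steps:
$E{\left(6 \right)} \left(\frac{1}{217 - 110} + w\right) = 6 \left(\frac{1}{217 - 110} - 98\right) = 6 \left(\frac{1}{107} - 98\right) = 6 \left(- \frac{10485}{107}\right) = - \frac{62910}{107}$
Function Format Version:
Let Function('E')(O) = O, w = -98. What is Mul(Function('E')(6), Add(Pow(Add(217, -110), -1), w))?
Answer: Rational(-62910, 107) ≈ -587.94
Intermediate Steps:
Mul(Function('E')(6), Add(Pow(Add(217, -110), -1), w)) = Mul(6, Add(Pow(Add(217, -110), -1), -98)) = Mul(6, Add(Pow(107, -1), -98)) = Mul(6, Add(Rational(1, 107), -98)) = Mul(6, Rational(-10485, 107)) = Rational(-62910, 107)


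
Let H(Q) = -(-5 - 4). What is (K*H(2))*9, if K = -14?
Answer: -1134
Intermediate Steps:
H(Q) = 9 (H(Q) = -1*(-9) = 9)
(K*H(2))*9 = -14*9*9 = -126*9 = -1134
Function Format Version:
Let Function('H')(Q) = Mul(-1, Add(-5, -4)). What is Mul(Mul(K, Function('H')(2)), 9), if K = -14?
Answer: -1134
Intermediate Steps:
Function('H')(Q) = 9 (Function('H')(Q) = Mul(-1, -9) = 9)
Mul(Mul(K, Function('H')(2)), 9) = Mul(Mul(-14, 9), 9) = Mul(-126, 9) = -1134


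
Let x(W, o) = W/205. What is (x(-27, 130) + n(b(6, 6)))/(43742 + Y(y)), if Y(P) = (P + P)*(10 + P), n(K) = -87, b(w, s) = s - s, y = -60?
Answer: -8931/5098555 ≈ -0.0017517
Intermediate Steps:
b(w, s) = 0
x(W, o) = W/205 (x(W, o) = W*(1/205) = W/205)
Y(P) = 2*P*(10 + P) (Y(P) = (2*P)*(10 + P) = 2*P*(10 + P))
(x(-27, 130) + n(b(6, 6)))/(43742 + Y(y)) = ((1/205)*(-27) - 87)/(43742 + 2*(-60)*(10 - 60)) = (-27/205 - 87)/(43742 + 2*(-60)*(-50)) = -17862/(205*(43742 + 6000)) = -17862/205/49742 = -17862/205*1/49742 = -8931/5098555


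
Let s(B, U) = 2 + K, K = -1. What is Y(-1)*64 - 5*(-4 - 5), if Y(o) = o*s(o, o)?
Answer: -19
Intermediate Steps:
s(B, U) = 1 (s(B, U) = 2 - 1 = 1)
Y(o) = o (Y(o) = o*1 = o)
Y(-1)*64 - 5*(-4 - 5) = -1*64 - 5*(-4 - 5) = -64 - 5*(-9) = -64 + 45 = -19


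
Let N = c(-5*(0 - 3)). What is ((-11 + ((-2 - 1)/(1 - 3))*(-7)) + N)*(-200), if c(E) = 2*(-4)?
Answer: 5900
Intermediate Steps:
c(E) = -8
N = -8
((-11 + ((-2 - 1)/(1 - 3))*(-7)) + N)*(-200) = ((-11 + ((-2 - 1)/(1 - 3))*(-7)) - 8)*(-200) = ((-11 - 3/(-2)*(-7)) - 8)*(-200) = ((-11 - 3*(-½)*(-7)) - 8)*(-200) = ((-11 + (3/2)*(-7)) - 8)*(-200) = ((-11 - 21/2) - 8)*(-200) = (-43/2 - 8)*(-200) = -59/2*(-200) = 5900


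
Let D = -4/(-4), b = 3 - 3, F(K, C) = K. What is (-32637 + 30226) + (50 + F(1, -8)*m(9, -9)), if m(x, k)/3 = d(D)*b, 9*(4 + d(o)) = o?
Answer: -2361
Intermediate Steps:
b = 0
D = 1 (D = -4*(-¼) = 1)
d(o) = -4 + o/9
m(x, k) = 0 (m(x, k) = 3*((-4 + (⅑)*1)*0) = 3*((-4 + ⅑)*0) = 3*(-35/9*0) = 3*0 = 0)
(-32637 + 30226) + (50 + F(1, -8)*m(9, -9)) = (-32637 + 30226) + (50 + 1*0) = -2411 + (50 + 0) = -2411 + 50 = -2361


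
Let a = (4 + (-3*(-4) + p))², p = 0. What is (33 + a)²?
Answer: 83521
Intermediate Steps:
a = 256 (a = (4 + (-3*(-4) + 0))² = (4 + (12 + 0))² = (4 + 12)² = 16² = 256)
(33 + a)² = (33 + 256)² = 289² = 83521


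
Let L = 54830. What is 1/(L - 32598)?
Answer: 1/22232 ≈ 4.4980e-5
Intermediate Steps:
1/(L - 32598) = 1/(54830 - 32598) = 1/22232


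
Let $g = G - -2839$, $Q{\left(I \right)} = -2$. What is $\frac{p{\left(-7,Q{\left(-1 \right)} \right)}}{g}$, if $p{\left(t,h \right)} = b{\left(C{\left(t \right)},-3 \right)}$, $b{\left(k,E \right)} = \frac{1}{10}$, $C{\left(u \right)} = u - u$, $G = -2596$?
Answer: $\frac{1}{2430} \approx 0.00041152$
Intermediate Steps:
$C{\left(u \right)} = 0$
$b{\left(k,E \right)} = \frac{1}{10}$
$p{\left(t,h \right)} = \frac{1}{10}$
$g = 243$ ($g = -2596 - -2839 = -2596 + 2839 = 243$)
$\frac{p{\left(-7,Q{\left(-1 \right)} \right)}}{g} = \frac{1}{10 \cdot 243} = \frac{1}{10} \cdot \frac{1}{243} = \frac{1}{2430}$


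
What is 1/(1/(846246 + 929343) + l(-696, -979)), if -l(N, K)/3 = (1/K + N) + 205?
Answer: 1738301631/2560523630209 ≈ 0.00067888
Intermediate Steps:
l(N, K) = -615 - 3*N - 3/K (l(N, K) = -3*((1/K + N) + 205) = -3*((N + 1/K) + 205) = -3*(205 + N + 1/K) = -615 - 3*N - 3/K)
1/(1/(846246 + 929343) + l(-696, -979)) = 1/(1/(846246 + 929343) + (-615 - 3*(-696) - 3/(-979))) = 1/(1/1775589 + (-615 + 2088 - 3*(-1/979))) = 1/(1/1775589 + (-615 + 2088 + 3/979)) = 1/(1/1775589 + 1442070/979) = 1/(2560523630209/1738301631) = 1738301631/2560523630209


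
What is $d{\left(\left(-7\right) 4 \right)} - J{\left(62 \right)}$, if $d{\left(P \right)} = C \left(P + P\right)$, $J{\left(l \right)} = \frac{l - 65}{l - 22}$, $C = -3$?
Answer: $\frac{6723}{40} \approx 168.07$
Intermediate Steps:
$J{\left(l \right)} = \frac{-65 + l}{-22 + l}$
$d{\left(P \right)} = - 6 P$ ($d{\left(P \right)} = - 3 \left(P + P\right) = - 3 \cdot 2 P = - 6 P$)
$d{\left(\left(-7\right) 4 \right)} - J{\left(62 \right)} = - 6 \left(\left(-7\right) 4\right) - \frac{-65 + 62}{-22 + 62} = \left(-6\right) \left(-28\right) - \frac{1}{40} \left(-3\right) = 168 - \frac{1}{40} \left(-3\right) = 168 - - \frac{3}{40} = 168 + \frac{3}{40} = \frac{6723}{40}$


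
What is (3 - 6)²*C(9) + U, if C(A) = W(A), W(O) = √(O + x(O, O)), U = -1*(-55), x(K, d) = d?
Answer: 55 + 27*√2 ≈ 93.184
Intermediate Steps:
U = 55
W(O) = √2*√O (W(O) = √(O + O) = √(2*O) = √2*√O)
C(A) = √2*√A
(3 - 6)²*C(9) + U = (3 - 6)²*(√2*√9) + 55 = (-3)²*(√2*3) + 55 = 9*(3*√2) + 55 = 27*√2 + 55 = 55 + 27*√2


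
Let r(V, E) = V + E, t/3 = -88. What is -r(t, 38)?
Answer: 226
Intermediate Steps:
t = -264 (t = 3*(-88) = -264)
r(V, E) = E + V
-r(t, 38) = -(38 - 264) = -1*(-226) = 226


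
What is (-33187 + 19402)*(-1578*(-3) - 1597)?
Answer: -43243545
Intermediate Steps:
(-33187 + 19402)*(-1578*(-3) - 1597) = -13785*(4734 - 1597) = -13785*3137 = -43243545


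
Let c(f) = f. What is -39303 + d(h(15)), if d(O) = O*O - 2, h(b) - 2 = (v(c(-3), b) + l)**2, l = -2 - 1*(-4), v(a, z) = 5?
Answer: -36704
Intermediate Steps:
l = 2 (l = -2 + 4 = 2)
h(b) = 51 (h(b) = 2 + (5 + 2)**2 = 2 + 7**2 = 2 + 49 = 51)
d(O) = -2 + O**2 (d(O) = O**2 - 2 = -2 + O**2)
-39303 + d(h(15)) = -39303 + (-2 + 51**2) = -39303 + (-2 + 2601) = -39303 + 2599 = -36704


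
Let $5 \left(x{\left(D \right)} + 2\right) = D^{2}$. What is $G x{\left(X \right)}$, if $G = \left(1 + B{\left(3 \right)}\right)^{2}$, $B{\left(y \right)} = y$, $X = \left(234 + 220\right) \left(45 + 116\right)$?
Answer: $\frac{85483725216}{5} \approx 1.7097 \cdot 10^{10}$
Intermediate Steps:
$X = 73094$ ($X = 454 \cdot 161 = 73094$)
$x{\left(D \right)} = -2 + \frac{D^{2}}{5}$
$G = 16$ ($G = \left(1 + 3\right)^{2} = 4^{2} = 16$)
$G x{\left(X \right)} = 16 \left(-2 + \frac{73094^{2}}{5}\right) = 16 \left(-2 + \frac{1}{5} \cdot 5342732836\right) = 16 \left(-2 + \frac{5342732836}{5}\right) = 16 \cdot \frac{5342732826}{5} = \frac{85483725216}{5}$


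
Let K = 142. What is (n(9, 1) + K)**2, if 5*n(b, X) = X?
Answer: 505521/25 ≈ 20221.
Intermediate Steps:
n(b, X) = X/5
(n(9, 1) + K)**2 = ((1/5)*1 + 142)**2 = (1/5 + 142)**2 = (711/5)**2 = 505521/25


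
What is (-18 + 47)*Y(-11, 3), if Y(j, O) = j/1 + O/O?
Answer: -290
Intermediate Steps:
Y(j, O) = 1 + j (Y(j, O) = j*1 + 1 = j + 1 = 1 + j)
(-18 + 47)*Y(-11, 3) = (-18 + 47)*(1 - 11) = 29*(-10) = -290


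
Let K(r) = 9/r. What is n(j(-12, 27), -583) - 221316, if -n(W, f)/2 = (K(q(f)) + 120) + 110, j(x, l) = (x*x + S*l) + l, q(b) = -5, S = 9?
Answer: -1108862/5 ≈ -2.2177e+5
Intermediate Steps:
j(x, l) = x² + 10*l (j(x, l) = (x*x + 9*l) + l = (x² + 9*l) + l = x² + 10*l)
n(W, f) = -2282/5 (n(W, f) = -2*((9/(-5) + 120) + 110) = -2*((9*(-⅕) + 120) + 110) = -2*((-9/5 + 120) + 110) = -2*(591/5 + 110) = -2*1141/5 = -2282/5)
n(j(-12, 27), -583) - 221316 = -2282/5 - 221316 = -1108862/5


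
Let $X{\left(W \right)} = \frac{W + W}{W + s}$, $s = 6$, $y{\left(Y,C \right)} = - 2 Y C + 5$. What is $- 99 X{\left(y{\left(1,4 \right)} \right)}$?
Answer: $198$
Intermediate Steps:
$y{\left(Y,C \right)} = 5 - 2 C Y$ ($y{\left(Y,C \right)} = - 2 C Y + 5 = 5 - 2 C Y$)
$X{\left(W \right)} = \frac{2 W}{6 + W}$ ($X{\left(W \right)} = \frac{W + W}{W + 6} = \frac{2 W}{6 + W}$)
$- 99 X{\left(y{\left(1,4 \right)} \right)} = - 99 \frac{2 \left(5 - 8 \cdot 1\right)}{6 + \left(5 - 8 \cdot 1\right)} = - 99 \frac{2 \left(5 - 8\right)}{6 + \left(5 - 8\right)} = - 99 \cdot 2 \left(-3\right) \frac{1}{6 - 3} = - 99 \cdot 2 \left(-3\right) \frac{1}{3} = \left(-99\right) \left(-2\right) = 198$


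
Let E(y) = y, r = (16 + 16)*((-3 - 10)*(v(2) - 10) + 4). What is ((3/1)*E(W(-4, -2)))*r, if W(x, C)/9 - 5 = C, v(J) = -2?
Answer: 414720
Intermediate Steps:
W(x, C) = 45 + 9*C
r = 5120 (r = (16 + 16)*((-3 - 10)*(-2 - 10) + 4) = 32*(-13*(-12) + 4) = 32*(156 + 4) = 32*160 = 5120)
((3/1)*E(W(-4, -2)))*r = ((3/1)*(45 + 9*(-2)))*5120 = ((3*1)*(45 - 18))*5120 = (3*27)*5120 = 81*5120 = 414720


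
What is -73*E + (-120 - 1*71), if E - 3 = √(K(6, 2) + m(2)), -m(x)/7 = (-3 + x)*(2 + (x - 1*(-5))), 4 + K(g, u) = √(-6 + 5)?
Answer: -410 - 73*√(59 + I) ≈ -970.74 - 4.7517*I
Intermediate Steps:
K(g, u) = -4 + I (K(g, u) = -4 + √(-6 + 5) = -4 + √(-1) = -4 + I)
m(x) = -7*(-3 + x)*(7 + x) (m(x) = -7*(-3 + x)*(2 + (x - 1*(-5))) = -7*(-3 + x)*(2 + (x + 5)) = -7*(-3 + x)*(2 + (5 + x)) = -7*(-3 + x)*(7 + x))
E = 3 + √(59 + I) (E = 3 + √((-4 + I) + (147 - 28*2 - 7*2²)) = 3 + √((-4 + I) + (147 - 56 - 7*4)) = 3 + √((-4 + I) + (147 - 56 - 28)) = 3 + √((-4 + I) + 63) = 3 + √(59 + I) ≈ 10.681 + 0.065092*I)
-73*E + (-120 - 1*71) = -73*(3 + √(59 + I)) + (-120 - 1*71) = (-219 - 73*√(59 + I)) + (-120 - 71) = (-219 - 73*√(59 + I)) - 191 = -410 - 73*√(59 + I)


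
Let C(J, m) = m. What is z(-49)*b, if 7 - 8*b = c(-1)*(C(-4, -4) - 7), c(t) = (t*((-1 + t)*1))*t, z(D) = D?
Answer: 735/8 ≈ 91.875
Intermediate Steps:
c(t) = t**2*(-1 + t) (c(t) = (t*(-1 + t))*t = t**2*(-1 + t))
b = -15/8 (b = 7/8 - (-1)**2*(-1 - 1)*(-4 - 7)/8 = 7/8 - 1*(-2)*(-11)/8 = 7/8 - (-1)*(-11)/4 = 7/8 - 1/8*22 = 7/8 - 11/4 = -15/8 ≈ -1.8750)
z(-49)*b = -49*(-15/8) = 735/8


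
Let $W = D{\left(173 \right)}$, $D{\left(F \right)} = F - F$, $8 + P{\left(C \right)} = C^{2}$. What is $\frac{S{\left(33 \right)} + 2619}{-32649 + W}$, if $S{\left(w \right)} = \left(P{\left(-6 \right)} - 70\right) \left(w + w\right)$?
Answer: $\frac{51}{10883} \approx 0.0046862$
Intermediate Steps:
$P{\left(C \right)} = -8 + C^{2}$
$D{\left(F \right)} = 0$
$W = 0$
$S{\left(w \right)} = - 84 w$ ($S{\left(w \right)} = \left(\left(-8 + \left(-6\right)^{2}\right) - 70\right) \left(w + w\right) = \left(\left(-8 + 36\right) - 70\right) 2 w = \left(28 - 70\right) 2 w = - 42 \cdot 2 w = - 84 w$)
$\frac{S{\left(33 \right)} + 2619}{-32649 + W} = \frac{\left(-84\right) 33 + 2619}{-32649 + 0} = \frac{-2772 + 2619}{-32649} = \left(-153\right) \left(- \frac{1}{32649}\right) = \frac{51}{10883}$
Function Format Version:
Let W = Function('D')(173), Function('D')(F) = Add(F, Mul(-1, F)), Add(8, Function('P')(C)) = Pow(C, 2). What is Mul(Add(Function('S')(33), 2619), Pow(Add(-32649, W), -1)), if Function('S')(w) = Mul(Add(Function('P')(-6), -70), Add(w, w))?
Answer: Rational(51, 10883) ≈ 0.0046862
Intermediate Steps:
Function('P')(C) = Add(-8, Pow(C, 2))
Function('D')(F) = 0
W = 0
Function('S')(w) = Mul(-84, w) (Function('S')(w) = Mul(Add(Add(-8, Pow(-6, 2)), -70), Add(w, w)) = Mul(Add(Add(-8, 36), -70), Mul(2, w)) = Mul(Add(28, -70), Mul(2, w)) = Mul(-42, Mul(2, w)) = Mul(-84, w))
Mul(Add(Function('S')(33), 2619), Pow(Add(-32649, W), -1)) = Mul(Add(Mul(-84, 33), 2619), Pow(Add(-32649, 0), -1)) = Mul(Add(-2772, 2619), Pow(-32649, -1)) = Mul(-153, Rational(-1, 32649)) = Rational(51, 10883)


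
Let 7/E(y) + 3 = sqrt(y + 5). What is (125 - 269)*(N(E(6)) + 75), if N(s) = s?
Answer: -12312 - 504*sqrt(11) ≈ -13984.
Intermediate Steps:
E(y) = 7/(-3 + sqrt(5 + y)) (E(y) = 7/(-3 + sqrt(y + 5)) = 7/(-3 + sqrt(5 + y)))
(125 - 269)*(N(E(6)) + 75) = (125 - 269)*(7/(-3 + sqrt(5 + 6)) + 75) = -144*(7/(-3 + sqrt(11)) + 75) = -144*(75 + 7/(-3 + sqrt(11))) = -10800 - 1008/(-3 + sqrt(11))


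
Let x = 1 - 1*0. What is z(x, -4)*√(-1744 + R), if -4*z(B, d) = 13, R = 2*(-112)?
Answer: -13*I*√123 ≈ -144.18*I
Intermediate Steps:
R = -224
x = 1 (x = 1 + 0 = 1)
z(B, d) = -13/4 (z(B, d) = -¼*13 = -13/4)
z(x, -4)*√(-1744 + R) = -13*√(-1744 - 224)/4 = -13*I*√123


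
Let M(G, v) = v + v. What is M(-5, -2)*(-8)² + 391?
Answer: 135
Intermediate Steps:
M(G, v) = 2*v
M(-5, -2)*(-8)² + 391 = (2*(-2))*(-8)² + 391 = -4*64 + 391 = -256 + 391 = 135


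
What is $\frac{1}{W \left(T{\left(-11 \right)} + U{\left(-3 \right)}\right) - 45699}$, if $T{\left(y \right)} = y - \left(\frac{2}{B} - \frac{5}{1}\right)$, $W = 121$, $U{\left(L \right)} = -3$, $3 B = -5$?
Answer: $- \frac{5}{233214} \approx -2.144 \cdot 10^{-5}$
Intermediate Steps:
$B = - \frac{5}{3}$ ($B = \frac{1}{3} \left(-5\right) = - \frac{5}{3} \approx -1.6667$)
$T{\left(y \right)} = \frac{31}{5} + y$ ($T{\left(y \right)} = y - \left(\frac{2}{- \frac{5}{3}} - \frac{5}{1}\right) = y - \left(2 \left(- \frac{3}{5}\right) - 5\right) = y - \left(- \frac{6}{5} - 5\right) = y - - \frac{31}{5} = y + \frac{31}{5} = \frac{31}{5} + y$)
$\frac{1}{W \left(T{\left(-11 \right)} + U{\left(-3 \right)}\right) - 45699} = \frac{1}{121 \left(\left(\frac{31}{5} - 11\right) - 3\right) - 45699} = \frac{1}{121 \left(- \frac{24}{5} - 3\right) - 45699} = \frac{1}{121 \left(- \frac{39}{5}\right) - 45699} = \frac{1}{- \frac{4719}{5} - 45699} = \frac{1}{- \frac{233214}{5}} = - \frac{5}{233214}$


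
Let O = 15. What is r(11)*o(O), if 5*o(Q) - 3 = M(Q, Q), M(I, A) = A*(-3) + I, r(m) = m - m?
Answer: 0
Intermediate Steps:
r(m) = 0
M(I, A) = I - 3*A (M(I, A) = -3*A + I = I - 3*A)
o(Q) = 3/5 - 2*Q/5 (o(Q) = 3/5 + (Q - 3*Q)/5 = 3/5 + (-2*Q)/5 = 3/5 - 2*Q/5)
r(11)*o(O) = 0*(3/5 - 2/5*15) = 0*(3/5 - 6) = 0*(-27/5) = 0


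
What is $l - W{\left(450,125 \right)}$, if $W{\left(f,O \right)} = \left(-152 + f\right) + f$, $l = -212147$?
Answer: $-212895$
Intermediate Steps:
$W{\left(f,O \right)} = -152 + 2 f$
$l - W{\left(450,125 \right)} = -212147 - \left(-152 + 2 \cdot 450\right) = -212147 - \left(-152 + 900\right) = -212147 - 748 = -212895$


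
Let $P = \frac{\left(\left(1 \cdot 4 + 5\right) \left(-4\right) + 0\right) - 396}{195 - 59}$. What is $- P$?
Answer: $\frac{54}{17} \approx 3.1765$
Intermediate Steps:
$P = - \frac{54}{17}$ ($P = \frac{\left(\left(4 + 5\right) \left(-4\right) + 0\right) - 396}{136} = \left(\left(9 \left(-4\right) + 0\right) - 396\right) \frac{1}{136} = \left(\left(-36 + 0\right) - 396\right) \frac{1}{136} = \left(-36 - 396\right) \frac{1}{136} = \left(-432\right) \frac{1}{136} = - \frac{54}{17} \approx -3.1765$)
$- P = \left(-1\right) \left(- \frac{54}{17}\right) = \frac{54}{17}$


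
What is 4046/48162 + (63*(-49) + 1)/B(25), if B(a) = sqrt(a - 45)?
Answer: 2023/24081 + 1543*I*sqrt(5)/5 ≈ 0.084008 + 690.05*I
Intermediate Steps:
B(a) = sqrt(-45 + a)
4046/48162 + (63*(-49) + 1)/B(25) = 4046/48162 + (63*(-49) + 1)/(sqrt(-45 + 25)) = 4046*(1/48162) + (-3087 + 1)/(sqrt(-20)) = 2023/24081 - 3086*(-I*sqrt(5)/10) = 2023/24081 - (-1543)*I*sqrt(5)/5 = 2023/24081 + 1543*I*sqrt(5)/5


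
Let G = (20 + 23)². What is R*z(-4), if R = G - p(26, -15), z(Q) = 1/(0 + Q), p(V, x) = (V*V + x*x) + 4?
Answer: -236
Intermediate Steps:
p(V, x) = 4 + V² + x² (p(V, x) = (V² + x²) + 4 = 4 + V² + x²)
z(Q) = 1/Q
G = 1849 (G = 43² = 1849)
R = 944 (R = 1849 - (4 + 26² + (-15)²) = 1849 - (4 + 676 + 225) = 1849 - 1*905 = 1849 - 905 = 944)
R*z(-4) = 944/(-4) = 944*(-¼) = -236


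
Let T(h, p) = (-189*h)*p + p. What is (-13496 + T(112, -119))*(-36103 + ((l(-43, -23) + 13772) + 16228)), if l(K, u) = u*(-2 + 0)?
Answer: -15175068489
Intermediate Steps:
l(K, u) = -2*u (l(K, u) = u*(-2) = -2*u)
T(h, p) = p - 189*h*p (T(h, p) = -189*h*p + p = p - 189*h*p)
(-13496 + T(112, -119))*(-36103 + ((l(-43, -23) + 13772) + 16228)) = (-13496 - 119*(1 - 189*112))*(-36103 + ((-2*(-23) + 13772) + 16228)) = (-13496 - 119*(1 - 21168))*(-36103 + ((46 + 13772) + 16228)) = (-13496 - 119*(-21167))*(-36103 + (13818 + 16228)) = (-13496 + 2518873)*(-36103 + 30046) = 2505377*(-6057) = -15175068489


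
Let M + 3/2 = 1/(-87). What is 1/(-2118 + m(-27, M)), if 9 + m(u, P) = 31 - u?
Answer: -1/2069 ≈ -0.00048333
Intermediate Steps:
M = -263/174 (M = -3/2 + 1/(-87) = -3/2 - 1/87 = -263/174 ≈ -1.5115)
m(u, P) = 22 - u (m(u, P) = -9 + (31 - u) = 22 - u)
1/(-2118 + m(-27, M)) = 1/(-2118 + (22 - 1*(-27))) = 1/(-2118 + (22 + 27)) = 1/(-2118 + 49) = 1/(-2069) = -1/2069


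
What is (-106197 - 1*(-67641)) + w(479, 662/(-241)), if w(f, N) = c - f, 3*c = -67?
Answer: -117172/3 ≈ -39057.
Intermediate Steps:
c = -67/3 (c = (1/3)*(-67) = -67/3 ≈ -22.333)
w(f, N) = -67/3 - f
(-106197 - 1*(-67641)) + w(479, 662/(-241)) = (-106197 - 1*(-67641)) + (-67/3 - 1*479) = (-106197 + 67641) + (-67/3 - 479) = -38556 - 1504/3 = -117172/3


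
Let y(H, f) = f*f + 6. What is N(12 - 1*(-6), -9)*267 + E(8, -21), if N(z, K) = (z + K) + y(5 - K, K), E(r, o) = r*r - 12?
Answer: 25684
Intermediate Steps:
y(H, f) = 6 + f² (y(H, f) = f² + 6 = 6 + f²)
E(r, o) = -12 + r² (E(r, o) = r² - 12 = -12 + r²)
N(z, K) = 6 + K + z + K² (N(z, K) = (z + K) + (6 + K²) = (K + z) + (6 + K²) = 6 + K + z + K²)
N(12 - 1*(-6), -9)*267 + E(8, -21) = (6 - 9 + (12 - 1*(-6)) + (-9)²)*267 + (-12 + 8²) = (6 - 9 + (12 + 6) + 81)*267 + (-12 + 64) = (6 - 9 + 18 + 81)*267 + 52 = 96*267 + 52 = 25632 + 52 = 25684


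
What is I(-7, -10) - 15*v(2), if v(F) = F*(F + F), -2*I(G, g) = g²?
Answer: -170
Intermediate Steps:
I(G, g) = -g²/2
v(F) = 2*F² (v(F) = F*(2*F) = 2*F²)
I(-7, -10) - 15*v(2) = -½*(-10)² - 30*2² = -½*100 - 30*4 = -50 - 15*8 = -50 - 120 = -170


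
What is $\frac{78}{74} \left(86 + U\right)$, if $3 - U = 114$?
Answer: $- \frac{975}{37} \approx -26.351$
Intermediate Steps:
$U = -111$ ($U = 3 - 114 = -111$)
$\frac{78}{74} \left(86 + U\right) = \frac{78}{74} \left(86 - 111\right) = 78 \cdot \frac{1}{74} \left(-25\right) = \frac{39}{37} \left(-25\right) = - \frac{975}{37}$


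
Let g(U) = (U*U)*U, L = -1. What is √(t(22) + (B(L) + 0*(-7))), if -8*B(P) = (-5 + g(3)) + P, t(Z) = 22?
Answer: √310/4 ≈ 4.4017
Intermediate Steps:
g(U) = U³ (g(U) = U²*U = U³)
B(P) = -11/4 - P/8 (B(P) = -((-5 + 3³) + P)/8 = -((-5 + 27) + P)/8 = -(22 + P)/8 = -11/4 - P/8)
√(t(22) + (B(L) + 0*(-7))) = √(22 + ((-11/4 - ⅛*(-1)) + 0*(-7))) = √(22 + ((-11/4 + ⅛) + 0)) = √(22 + (-21/8 + 0)) = √(22 - 21/8) = √(155/8) = √310/4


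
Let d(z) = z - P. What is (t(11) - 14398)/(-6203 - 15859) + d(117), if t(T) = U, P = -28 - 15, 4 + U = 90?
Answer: 1772116/11031 ≈ 160.65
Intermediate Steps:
U = 86 (U = -4 + 90 = 86)
P = -43
t(T) = 86
d(z) = 43 + z (d(z) = z - 1*(-43) = z + 43 = 43 + z)
(t(11) - 14398)/(-6203 - 15859) + d(117) = (86 - 14398)/(-6203 - 15859) + (43 + 117) = -14312/(-22062) + 160 = -14312*(-1/22062) + 160 = 7156/11031 + 160 = 1772116/11031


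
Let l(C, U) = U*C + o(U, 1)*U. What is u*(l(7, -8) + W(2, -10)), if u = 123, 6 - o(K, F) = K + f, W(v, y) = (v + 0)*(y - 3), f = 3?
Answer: -20910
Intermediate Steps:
W(v, y) = v*(-3 + y)
o(K, F) = 3 - K (o(K, F) = 6 - (K + 3) = 6 - (3 + K) = 6 + (-3 - K) = 3 - K)
l(C, U) = C*U + U*(3 - U) (l(C, U) = U*C + (3 - U)*U = C*U + U*(3 - U))
u*(l(7, -8) + W(2, -10)) = 123*(-8*(3 + 7 - 1*(-8)) + 2*(-3 - 10)) = 123*(-8*(3 + 7 + 8) + 2*(-13)) = 123*(-8*18 - 26) = 123*(-144 - 26) = 123*(-170) = -20910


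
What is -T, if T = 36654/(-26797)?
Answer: 36654/26797 ≈ 1.3678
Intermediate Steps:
T = -36654/26797 (T = 36654*(-1/26797) = -36654/26797 ≈ -1.3678)
-T = -1*(-36654/26797) = 36654/26797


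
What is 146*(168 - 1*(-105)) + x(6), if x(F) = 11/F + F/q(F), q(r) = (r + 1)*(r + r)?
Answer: 837058/21 ≈ 39860.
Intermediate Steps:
q(r) = 2*r*(1 + r) (q(r) = (1 + r)*(2*r) = 2*r*(1 + r))
x(F) = 1/(2*(1 + F)) + 11/F (x(F) = 11/F + F/((2*F*(1 + F))) = 11/F + F*(1/(2*F*(1 + F))) = 11/F + 1/(2*(1 + F)) = 1/(2*(1 + F)) + 11/F)
146*(168 - 1*(-105)) + x(6) = 146*(168 - 1*(-105)) + (½)*(22 + 23*6)/(6*(1 + 6)) = 146*(168 + 105) + (½)*(⅙)*(22 + 138)/7 = 146*273 + (½)*(⅙)*(⅐)*160 = 39858 + 40/21 = 837058/21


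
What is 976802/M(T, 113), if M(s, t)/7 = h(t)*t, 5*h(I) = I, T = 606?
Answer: 4884010/89383 ≈ 54.641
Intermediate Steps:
h(I) = I/5
M(s, t) = 7*t²/5 (M(s, t) = 7*((t/5)*t) = 7*(t²/5) = 7*t²/5)
976802/M(T, 113) = 976802/(((7/5)*113²)) = 976802/(((7/5)*12769)) = 976802/(89383/5) = 976802*(5/89383) = 4884010/89383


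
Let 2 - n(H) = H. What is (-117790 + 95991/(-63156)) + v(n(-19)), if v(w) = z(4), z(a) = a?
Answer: -2479662869/21052 ≈ -1.1779e+5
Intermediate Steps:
n(H) = 2 - H
v(w) = 4
(-117790 + 95991/(-63156)) + v(n(-19)) = (-117790 + 95991/(-63156)) + 4 = (-117790 + 95991*(-1/63156)) + 4 = (-117790 - 31997/21052) + 4 = -2479747077/21052 + 4 = -2479662869/21052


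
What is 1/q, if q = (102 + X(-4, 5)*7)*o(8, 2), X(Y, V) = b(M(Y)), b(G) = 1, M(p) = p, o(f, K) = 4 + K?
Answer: 1/654 ≈ 0.0015291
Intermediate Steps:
X(Y, V) = 1
q = 654 (q = (102 + 1*7)*(4 + 2) = (102 + 7)*6 = 109*6 = 654)
1/q = 1/654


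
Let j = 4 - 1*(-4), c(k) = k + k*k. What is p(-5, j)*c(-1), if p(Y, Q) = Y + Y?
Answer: 0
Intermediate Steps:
c(k) = k + k**2
j = 8 (j = 4 + 4 = 8)
p(Y, Q) = 2*Y
p(-5, j)*c(-1) = (2*(-5))*(-(1 - 1)) = -(-10)*0 = -10*0 = 0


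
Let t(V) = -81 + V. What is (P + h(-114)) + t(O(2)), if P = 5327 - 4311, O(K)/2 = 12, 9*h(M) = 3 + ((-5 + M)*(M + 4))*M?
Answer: -494542/3 ≈ -1.6485e+5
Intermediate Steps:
h(M) = 1/3 + M*(-5 + M)*(4 + M)/9 (h(M) = (3 + ((-5 + M)*(M + 4))*M)/9 = (3 + ((-5 + M)*(4 + M))*M)/9 = (3 + M*(-5 + M)*(4 + M))/9 = 1/3 + M*(-5 + M)*(4 + M)/9)
O(K) = 24 (O(K) = 2*12 = 24)
P = 1016
(P + h(-114)) + t(O(2)) = (1016 + (1/3 - 20/9*(-114) - 1/9*(-114)**2 + (1/9)*(-114)**3)) + (-81 + 24) = (1016 + (1/3 + 760/3 - 1/9*12996 + (1/9)*(-1481544))) - 57 = (1016 + (1/3 + 760/3 - 1444 - 164616)) - 57 = (1016 - 497419/3) - 57 = -494371/3 - 57 = -494542/3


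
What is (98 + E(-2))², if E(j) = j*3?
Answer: 8464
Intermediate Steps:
E(j) = 3*j
(98 + E(-2))² = (98 + 3*(-2))² = (98 - 6)² = 92² = 8464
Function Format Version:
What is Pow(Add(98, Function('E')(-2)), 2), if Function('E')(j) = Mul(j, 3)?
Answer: 8464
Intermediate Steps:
Function('E')(j) = Mul(3, j)
Pow(Add(98, Function('E')(-2)), 2) = Pow(Add(98, Mul(3, -2)), 2) = Pow(Add(98, -6), 2) = Pow(92, 2) = 8464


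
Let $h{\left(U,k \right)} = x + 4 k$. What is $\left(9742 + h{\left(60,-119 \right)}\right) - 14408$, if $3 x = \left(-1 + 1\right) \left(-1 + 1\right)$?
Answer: $-5142$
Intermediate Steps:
$x = 0$ ($x = \frac{\left(-1 + 1\right) \left(-1 + 1\right)}{3} = \frac{0 \cdot 0}{3} = \frac{1}{3} \cdot 0 = 0$)
$h{\left(U,k \right)} = 4 k$ ($h{\left(U,k \right)} = 0 + 4 k = 4 k$)
$\left(9742 + h{\left(60,-119 \right)}\right) - 14408 = \left(9742 + 4 \left(-119\right)\right) - 14408 = \left(9742 - 476\right) - 14408 = 9266 - 14408 = -5142$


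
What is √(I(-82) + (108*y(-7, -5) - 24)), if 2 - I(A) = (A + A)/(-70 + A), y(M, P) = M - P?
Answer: I*√345230/38 ≈ 15.462*I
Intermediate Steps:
I(A) = 2 - 2*A/(-70 + A) (I(A) = 2 - (A + A)/(-70 + A) = 2 - 2*A/(-70 + A))
√(I(-82) + (108*y(-7, -5) - 24)) = √(-140/(-70 - 82) + (108*(-7 - 1*(-5)) - 24)) = √(-140/(-152) + (108*(-7 + 5) - 24)) = √(-140*(-1/152) + (108*(-2) - 24)) = √(35/38 + (-216 - 24)) = √(35/38 - 240) = √(-9085/38) = I*√345230/38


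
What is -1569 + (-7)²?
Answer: -1520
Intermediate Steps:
-1569 + (-7)² = -1569 + 49 = -1520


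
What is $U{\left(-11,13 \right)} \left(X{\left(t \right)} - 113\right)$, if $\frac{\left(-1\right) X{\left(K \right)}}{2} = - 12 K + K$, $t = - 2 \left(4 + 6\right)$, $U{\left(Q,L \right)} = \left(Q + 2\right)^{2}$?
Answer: $-44793$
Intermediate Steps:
$U{\left(Q,L \right)} = \left(2 + Q\right)^{2}$
$t = -20$ ($t = \left(-2\right) 10 = -20$)
$X{\left(K \right)} = 22 K$ ($X{\left(K \right)} = - 2 \left(- 12 K + K\right) = - 2 \left(- 11 K\right) = 22 K$)
$U{\left(-11,13 \right)} \left(X{\left(t \right)} - 113\right) = \left(2 - 11\right)^{2} \left(22 \left(-20\right) - 113\right) = \left(-9\right)^{2} \left(-440 - 113\right) = 81 \left(-553\right) = -44793$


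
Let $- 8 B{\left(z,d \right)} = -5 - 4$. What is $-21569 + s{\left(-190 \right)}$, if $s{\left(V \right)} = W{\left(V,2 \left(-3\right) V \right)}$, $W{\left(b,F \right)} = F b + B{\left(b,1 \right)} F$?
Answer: $- \frac{473773}{2} \approx -2.3689 \cdot 10^{5}$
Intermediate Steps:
$B{\left(z,d \right)} = \frac{9}{8}$ ($B{\left(z,d \right)} = - \frac{-5 - 4}{8} = \left(- \frac{1}{8}\right) \left(-9\right) = \frac{9}{8}$)
$W{\left(b,F \right)} = \frac{9 F}{8} + F b$ ($W{\left(b,F \right)} = F b + \frac{9 F}{8} = \frac{9 F}{8} + F b$)
$s{\left(V \right)} = - \frac{3 V \left(9 + 8 V\right)}{4}$ ($s{\left(V \right)} = \frac{2 \left(-3\right) V \left(9 + 8 V\right)}{8} = \frac{- 6 V \left(9 + 8 V\right)}{8} = - \frac{3 V \left(9 + 8 V\right)}{4}$)
$-21569 + s{\left(-190 \right)} = -21569 - - \frac{285 \left(9 + 8 \left(-190\right)\right)}{2} = -21569 - - \frac{285 \left(9 - 1520\right)}{2} = -21569 - \left(- \frac{285}{2}\right) \left(-1511\right) = -21569 - \frac{430635}{2} = - \frac{473773}{2}$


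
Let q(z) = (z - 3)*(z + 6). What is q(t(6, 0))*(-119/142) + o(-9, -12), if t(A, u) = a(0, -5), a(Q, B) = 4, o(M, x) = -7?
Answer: -1092/71 ≈ -15.380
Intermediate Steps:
t(A, u) = 4
q(z) = (-3 + z)*(6 + z)
q(t(6, 0))*(-119/142) + o(-9, -12) = (-18 + 4² + 3*4)*(-119/142) - 7 = (-18 + 16 + 12)*(-119*1/142) - 7 = 10*(-119/142) - 7 = -595/71 - 7 = -1092/71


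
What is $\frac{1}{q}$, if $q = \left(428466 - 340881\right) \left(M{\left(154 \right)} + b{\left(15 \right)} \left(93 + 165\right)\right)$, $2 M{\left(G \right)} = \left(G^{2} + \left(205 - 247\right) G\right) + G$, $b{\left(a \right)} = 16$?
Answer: $\frac{1}{1123627965} \approx 8.8997 \cdot 10^{-10}$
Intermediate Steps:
$M{\left(G \right)} = \frac{G^{2}}{2} - \frac{41 G}{2}$ ($M{\left(G \right)} = \frac{\left(G^{2} + \left(205 - 247\right) G\right) + G}{2} = \frac{\left(G^{2} - 42 G\right) + G}{2} = \frac{G^{2} - 41 G}{2} = \frac{G^{2}}{2} - \frac{41 G}{2}$)
$q = 1123627965$ ($q = \left(428466 - 340881\right) \left(\frac{1}{2} \cdot 154 \left(-41 + 154\right) + 16 \left(93 + 165\right)\right) = 87585 \left(\frac{1}{2} \cdot 154 \cdot 113 + 16 \cdot 258\right) = 87585 \left(8701 + 4128\right) = 87585 \cdot 12829 = 1123627965$)
$\frac{1}{q} = \frac{1}{1123627965}$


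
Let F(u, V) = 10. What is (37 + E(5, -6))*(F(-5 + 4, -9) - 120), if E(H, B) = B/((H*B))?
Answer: -4092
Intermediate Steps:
E(H, B) = 1/H (E(H, B) = B/((B*H)) = (1/(B*H))*B = 1/H)
(37 + E(5, -6))*(F(-5 + 4, -9) - 120) = (37 + 1/5)*(10 - 120) = (37 + ⅕)*(-110) = (186/5)*(-110) = -4092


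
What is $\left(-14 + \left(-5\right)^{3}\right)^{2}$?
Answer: $19321$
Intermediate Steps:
$\left(-14 + \left(-5\right)^{3}\right)^{2} = \left(-14 - 125\right)^{2} = \left(-139\right)^{2} = 19321$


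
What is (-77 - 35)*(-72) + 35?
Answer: 8099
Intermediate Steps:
(-77 - 35)*(-72) + 35 = -112*(-72) + 35 = 8064 + 35 = 8099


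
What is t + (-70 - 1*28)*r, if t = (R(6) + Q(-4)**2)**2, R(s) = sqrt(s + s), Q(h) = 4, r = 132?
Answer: -12668 + 64*sqrt(3) ≈ -12557.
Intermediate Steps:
R(s) = sqrt(2)*sqrt(s) (R(s) = sqrt(2*s) = sqrt(2)*sqrt(s))
t = (16 + 2*sqrt(3))**2 (t = (sqrt(2)*sqrt(6) + 4**2)**2 = (2*sqrt(3) + 16)**2 = (16 + 2*sqrt(3))**2 ≈ 378.85)
t + (-70 - 1*28)*r = (268 + 64*sqrt(3)) + (-70 - 1*28)*132 = (268 + 64*sqrt(3)) + (-70 - 28)*132 = (268 + 64*sqrt(3)) - 98*132 = (268 + 64*sqrt(3)) - 12936 = -12668 + 64*sqrt(3)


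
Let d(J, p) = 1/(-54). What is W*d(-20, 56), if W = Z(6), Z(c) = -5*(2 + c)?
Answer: 20/27 ≈ 0.74074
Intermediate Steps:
d(J, p) = -1/54
Z(c) = -10 - 5*c
W = -40 (W = -10 - 5*6 = -10 - 30 = -40)
W*d(-20, 56) = -40*(-1/54) = 20/27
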